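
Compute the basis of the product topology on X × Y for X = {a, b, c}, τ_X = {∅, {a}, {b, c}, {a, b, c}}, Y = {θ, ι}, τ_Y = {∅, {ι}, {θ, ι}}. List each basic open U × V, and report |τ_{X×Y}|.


Basis B = {∅ × ∅, {a} × {ι}, {a} × {θ, ι}, {b, c} × {ι}, {a, b, c} × {ι}, {b, c} × {θ, ι}, {a, b, c} × {θ, ι}}; |τ_{X×Y}| = 9.

Enumerate products U × V with U ∈ τ_X, V ∈ τ_Y (deduplicated):
  ∅ × ∅ = {} (∅)
  {a} × {ι} = {(a,ι)}
  {a} × {θ, ι} = {(a,θ), (a,ι)}
  {b, c} × {ι} = {(b,ι), (c,ι)}
  {a, b, c} × {ι} = {(a,ι), (b,ι), (c,ι)}
  {b, c} × {θ, ι} = {(b,θ), (b,ι), (c,θ), (c,ι)}
  {a, b, c} × {θ, ι} = {(a,θ), (a,ι), (b,θ), (b,ι), (c,θ), (c,ι)}
These 7 distinct sets form the basis B.
Close under arbitrary unions to get τ_{X×Y}; counting gives |τ_{X×Y}| = 9.


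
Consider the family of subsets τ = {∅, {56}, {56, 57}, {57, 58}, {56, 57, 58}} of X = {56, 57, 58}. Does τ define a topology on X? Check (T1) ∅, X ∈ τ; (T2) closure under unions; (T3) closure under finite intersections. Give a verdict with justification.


τ is NOT a topology on X.

Axiom (T1): ∅ ∈ τ? Yes; X ∈ τ? Yes.
Axiom (T2/T3): check pairwise unions and intersections of members of τ.
Counterexample for (T3): {56, 57} ∩ {57, 58} = {57} ∉ τ. Therefore τ is NOT a topology.


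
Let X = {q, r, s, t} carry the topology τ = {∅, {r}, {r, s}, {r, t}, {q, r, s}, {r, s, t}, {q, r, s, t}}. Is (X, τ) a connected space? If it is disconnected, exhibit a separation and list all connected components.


(X, τ) is connected.

Find clopen sets (U ∈ τ with X ∖ U ∈ τ):
  U = ∅, X ∖ U = {q, r, s, t} — both open, so U is clopen.
  U = {q, r, s, t}, X ∖ U = ∅ — both open, so U is clopen.
Only trivial clopens (∅ and X) exist, so (X, τ) is connected.
Compute connected components by grouping points that agree on all clopens:
  component: {q, r, s, t}


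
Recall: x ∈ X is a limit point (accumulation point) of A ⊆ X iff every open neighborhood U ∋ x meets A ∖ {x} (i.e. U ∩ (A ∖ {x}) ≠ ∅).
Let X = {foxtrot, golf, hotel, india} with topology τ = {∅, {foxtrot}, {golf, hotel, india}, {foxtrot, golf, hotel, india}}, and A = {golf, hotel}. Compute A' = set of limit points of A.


A' = {golf, hotel, india}

For each x ∈ X, list the open sets U ∈ τ with x ∈ U, then check whether U ∩ (A ∖ {x}) ≠ ∅ for every such U.
  x = foxtrot: open {foxtrot} ∋ x has {foxtrot} ∩ (A ∖ {foxtrot}) = ∅, so x is NOT a limit point.
  x = golf: opens ∋ x are {golf, hotel, india}, {foxtrot, golf, hotel, india}; each meets A ∖ {golf}, so x IS a limit point.
  x = hotel: opens ∋ x are {golf, hotel, india}, {foxtrot, golf, hotel, india}; each meets A ∖ {hotel}, so x IS a limit point.
  x = india: opens ∋ x are {golf, hotel, india}, {foxtrot, golf, hotel, india}; each meets A ∖ {india}, so x IS a limit point.
Collecting: A' = {golf, hotel, india}.


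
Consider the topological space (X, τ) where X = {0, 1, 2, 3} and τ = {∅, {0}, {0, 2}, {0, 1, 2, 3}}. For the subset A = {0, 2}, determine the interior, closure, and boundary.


int(A) = {0, 2}, cl(A) = {0, 1, 2, 3}, ∂A = {1, 3}.

Closed sets in (X, τ) are complements of opens:
  closed(X, τ) = {∅, {1, 3}, {1, 2, 3}, {0, 1, 2, 3}}.
int(A) = ⋃ {U ∈ τ : U ⊆ A}. Opens contained in A: ∅, {0}, {0, 2}.
Taking the union of these: int(A) = {0, 2}.
cl(A) = ⋂ {C closed : A ⊆ C}. Closed sets containing A: {0, 1, 2, 3}.
Intersecting these: cl(A) = {0, 1, 2, 3}.
∂A = cl(A) ∖ int(A) = {0, 1, 2, 3} ∖ {0, 2} = {1, 3}.


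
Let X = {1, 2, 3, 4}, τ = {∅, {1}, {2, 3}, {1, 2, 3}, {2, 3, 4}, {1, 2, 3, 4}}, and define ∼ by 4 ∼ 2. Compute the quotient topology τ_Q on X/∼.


X/∼ = {[1], [2=4], [3]}; |τ_Q| = 4.

Equivalence classes: [1], [2=4], [3].
Quotient map π: X → X/∼ sends 1 ↦ [1], 2 ↦ [2=4], 3 ↦ [3], 4 ↦ [2=4].
For each subset V ⊆ X/∼, compute π^{-1}(V) ⊆ X and check whether π^{-1}(V) ∈ τ. V is open in τ_Q iff π^{-1}(V) ∈ τ.
  V = {}: π^{-1}(V) = ∅ ∈ τ ✓.
  V = {[1]}: π^{-1}(V) = {1} ∈ τ ✓.
  V = {[2=4]}: π^{-1}(V) = {2, 4} ∉ τ ✗.
  V = {[1], [2=4]}: π^{-1}(V) = {1, 2, 4} ∉ τ ✗.
  V = {[3]}: π^{-1}(V) = {3} ∉ τ ✗.
  V = {[1], [3]}: π^{-1}(V) = {1, 3} ∉ τ ✗.
  V = {[2=4], [3]}: π^{-1}(V) = {2, 3, 4} ∈ τ ✓.
  V = {[1], [2=4], [3]}: π^{-1}(V) = {1, 2, 3, 4} ∈ τ ✓.
Open sets in the quotient: τ_Q = {{}, {[1]}, {[2=4], [3]}, {[1], [2=4], [3]}} (4 elements).


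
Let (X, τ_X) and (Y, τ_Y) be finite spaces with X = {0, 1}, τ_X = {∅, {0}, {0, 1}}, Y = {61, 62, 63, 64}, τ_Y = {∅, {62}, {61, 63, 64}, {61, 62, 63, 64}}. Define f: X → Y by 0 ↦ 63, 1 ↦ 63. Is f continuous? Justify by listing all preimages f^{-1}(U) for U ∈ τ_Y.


f IS continuous.

Compute f^{-1}(U) for each U ∈ τ_Y:
  U = ∅: f^{-1}(U) = ∅ ∈ τ_X ✓.
  U = {62}: f^{-1}(U) = ∅ ∈ τ_X ✓.
  U = {61, 63, 64}: f^{-1}(U) = {0, 1} ∈ τ_X ✓.
  U = {61, 62, 63, 64}: f^{-1}(U) = {0, 1} ∈ τ_X ✓.
Every preimage lies in τ_X, so f IS continuous.


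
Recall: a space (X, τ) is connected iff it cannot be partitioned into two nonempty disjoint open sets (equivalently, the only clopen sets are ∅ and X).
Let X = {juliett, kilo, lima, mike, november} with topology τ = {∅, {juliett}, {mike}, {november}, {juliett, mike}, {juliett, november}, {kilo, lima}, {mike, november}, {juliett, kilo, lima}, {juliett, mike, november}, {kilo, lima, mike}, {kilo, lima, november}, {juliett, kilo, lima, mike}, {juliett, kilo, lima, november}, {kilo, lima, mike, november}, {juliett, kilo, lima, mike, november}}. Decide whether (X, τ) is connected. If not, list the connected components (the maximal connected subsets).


(X, τ) is disconnected; components = [{juliett}, {mike}, {november}, {kilo, lima}].

Find clopen sets (U ∈ τ with X ∖ U ∈ τ):
  U = ∅, X ∖ U = {juliett, kilo, lima, mike, november} — both open, so U is clopen.
  U = {juliett}, X ∖ U = {kilo, lima, mike, november} — both open, so U is clopen.
  U = {mike}, X ∖ U = {juliett, kilo, lima, november} — both open, so U is clopen.
  U = {november}, X ∖ U = {juliett, kilo, lima, mike} — both open, so U is clopen.
  U = {juliett, mike}, X ∖ U = {kilo, lima, november} — both open, so U is clopen.
  U = {juliett, november}, X ∖ U = {kilo, lima, mike} — both open, so U is clopen.
  U = {kilo, lima}, X ∖ U = {juliett, mike, november} — both open, so U is clopen.
  U = {mike, november}, X ∖ U = {juliett, kilo, lima} — both open, so U is clopen.
  U = {juliett, kilo, lima}, X ∖ U = {mike, november} — both open, so U is clopen.
  U = {juliett, mike, november}, X ∖ U = {kilo, lima} — both open, so U is clopen.
  U = {kilo, lima, mike}, X ∖ U = {juliett, november} — both open, so U is clopen.
  U = {kilo, lima, november}, X ∖ U = {juliett, mike} — both open, so U is clopen.
  U = {juliett, kilo, lima, mike}, X ∖ U = {november} — both open, so U is clopen.
  U = {juliett, kilo, lima, november}, X ∖ U = {mike} — both open, so U is clopen.
  U = {kilo, lima, mike, november}, X ∖ U = {juliett} — both open, so U is clopen.
  U = {juliett, kilo, lima, mike, november}, X ∖ U = ∅ — both open, so U is clopen.
Nontrivial clopen(s) exist: e.g. {kilo, lima, november}. So (X, τ) is disconnected.
Compute connected components by grouping points that agree on all clopens:
  component: {juliett}
  component: {mike}
  component: {november}
  component: {kilo, lima}


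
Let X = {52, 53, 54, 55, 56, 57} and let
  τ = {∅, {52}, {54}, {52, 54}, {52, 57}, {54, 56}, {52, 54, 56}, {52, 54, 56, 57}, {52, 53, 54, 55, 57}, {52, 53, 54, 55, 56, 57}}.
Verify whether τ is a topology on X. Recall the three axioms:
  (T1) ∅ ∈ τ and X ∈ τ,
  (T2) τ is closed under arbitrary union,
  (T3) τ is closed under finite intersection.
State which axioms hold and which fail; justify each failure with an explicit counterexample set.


τ is NOT a topology on X.

Axiom (T1): ∅ ∈ τ? Yes; X ∈ τ? Yes.
Axiom (T2/T3): check pairwise unions and intersections of members of τ.
Counterexample for (T2): {54} ∪ {52, 57} = {52, 54, 57} ∉ τ. Therefore τ is NOT a topology.


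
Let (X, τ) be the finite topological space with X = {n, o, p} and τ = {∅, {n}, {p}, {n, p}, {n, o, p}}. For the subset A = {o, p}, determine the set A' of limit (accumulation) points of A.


A' = {o}

For each x ∈ X, list the open sets U ∈ τ with x ∈ U, then check whether U ∩ (A ∖ {x}) ≠ ∅ for every such U.
  x = n: open {n} ∋ x has {n} ∩ (A ∖ {n}) = ∅, so x is NOT a limit point.
  x = o: opens ∋ x are {n, o, p}; each meets A ∖ {o}, so x IS a limit point.
  x = p: open {p} ∋ x has {p} ∩ (A ∖ {p}) = ∅, so x is NOT a limit point.
Collecting: A' = {o}.


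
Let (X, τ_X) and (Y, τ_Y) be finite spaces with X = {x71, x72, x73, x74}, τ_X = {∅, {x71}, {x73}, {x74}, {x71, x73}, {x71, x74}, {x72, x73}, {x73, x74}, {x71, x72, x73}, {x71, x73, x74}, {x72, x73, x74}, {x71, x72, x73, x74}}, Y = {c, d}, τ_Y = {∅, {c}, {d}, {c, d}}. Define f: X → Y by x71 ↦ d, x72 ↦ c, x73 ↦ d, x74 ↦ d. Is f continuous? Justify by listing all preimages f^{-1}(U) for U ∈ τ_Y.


f is NOT continuous.

Compute f^{-1}(U) for each U ∈ τ_Y:
  U = ∅: f^{-1}(U) = ∅ ∈ τ_X ✓.
  U = {c}: f^{-1}(U) = {x72} ∉ τ_X ✗.
  U = {d}: f^{-1}(U) = {x71, x73, x74} ∈ τ_X ✓.
  U = {c, d}: f^{-1}(U) = {x71, x72, x73, x74} ∈ τ_X ✓.
Found U = {c} with f^{-1}(U) = {x72} not in τ_X. Therefore f is NOT continuous.


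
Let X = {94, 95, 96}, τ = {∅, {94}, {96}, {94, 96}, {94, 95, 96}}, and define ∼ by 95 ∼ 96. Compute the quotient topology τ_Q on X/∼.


X/∼ = {[94], [95=96]}; |τ_Q| = 3.

Equivalence classes: [94], [95=96].
Quotient map π: X → X/∼ sends 94 ↦ [94], 95 ↦ [95=96], 96 ↦ [95=96].
For each subset V ⊆ X/∼, compute π^{-1}(V) ⊆ X and check whether π^{-1}(V) ∈ τ. V is open in τ_Q iff π^{-1}(V) ∈ τ.
  V = {}: π^{-1}(V) = ∅ ∈ τ ✓.
  V = {[94]}: π^{-1}(V) = {94} ∈ τ ✓.
  V = {[95=96]}: π^{-1}(V) = {95, 96} ∉ τ ✗.
  V = {[94], [95=96]}: π^{-1}(V) = {94, 95, 96} ∈ τ ✓.
Open sets in the quotient: τ_Q = {{}, {[94]}, {[94], [95=96]}} (3 elements).


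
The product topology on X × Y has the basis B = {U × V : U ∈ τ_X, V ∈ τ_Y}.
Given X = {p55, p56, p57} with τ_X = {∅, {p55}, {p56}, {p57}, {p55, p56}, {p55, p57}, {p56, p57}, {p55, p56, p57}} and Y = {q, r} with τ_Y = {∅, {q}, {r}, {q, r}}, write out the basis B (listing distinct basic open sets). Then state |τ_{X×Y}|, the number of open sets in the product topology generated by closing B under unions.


Basis B = {∅ × ∅, {p55} × {q}, {p55} × {r}, {p56} × {q}, {p56} × {r}, {p57} × {q}, {p57} × {r}, {p55} × {q, r}, {p55, p56} × {q}, {p55, p57} × {q}, {p55, p56} × {r}, {p55, p57} × {r}, {p56} × {q, r}, {p56, p57} × {q}, {p56, p57} × {r}, {p57} × {q, r}, {p55, p56, p57} × {q}, {p55, p56, p57} × {r}, {p55, p56} × {q, r}, {p55, p57} × {q, r}, {p56, p57} × {q, r}, {p55, p56, p57} × {q, r}}; |τ_{X×Y}| = 64.

Enumerate products U × V with U ∈ τ_X, V ∈ τ_Y (deduplicated):
  ∅ × ∅ = {} (∅)
  {p55} × {q} = {(p55,q)}
  {p55} × {r} = {(p55,r)}
  {p56} × {q} = {(p56,q)}
  {p56} × {r} = {(p56,r)}
  {p57} × {q} = {(p57,q)}
  {p57} × {r} = {(p57,r)}
  {p55} × {q, r} = {(p55,q), (p55,r)}
  {p55, p56} × {q} = {(p55,q), (p56,q)}
  {p55, p57} × {q} = {(p55,q), (p57,q)}
  {p55, p56} × {r} = {(p55,r), (p56,r)}
  {p55, p57} × {r} = {(p55,r), (p57,r)}
  {p56} × {q, r} = {(p56,q), (p56,r)}
  {p56, p57} × {q} = {(p56,q), (p57,q)}
  {p56, p57} × {r} = {(p56,r), (p57,r)}
  {p57} × {q, r} = {(p57,q), (p57,r)}
  {p55, p56, p57} × {q} = {(p55,q), (p56,q), (p57,q)}
  {p55, p56, p57} × {r} = {(p55,r), (p56,r), (p57,r)}
  {p55, p56} × {q, r} = {(p55,q), (p55,r), (p56,q), (p56,r)}
  {p55, p57} × {q, r} = {(p55,q), (p55,r), (p57,q), (p57,r)}
  {p56, p57} × {q, r} = {(p56,q), (p56,r), (p57,q), (p57,r)}
  {p55, p56, p57} × {q, r} = {(p55,q), (p55,r), (p56,q), (p56,r), (p57,q), (p57,r)}
These 22 distinct sets form the basis B.
Close under arbitrary unions to get τ_{X×Y}; counting gives |τ_{X×Y}| = 64.


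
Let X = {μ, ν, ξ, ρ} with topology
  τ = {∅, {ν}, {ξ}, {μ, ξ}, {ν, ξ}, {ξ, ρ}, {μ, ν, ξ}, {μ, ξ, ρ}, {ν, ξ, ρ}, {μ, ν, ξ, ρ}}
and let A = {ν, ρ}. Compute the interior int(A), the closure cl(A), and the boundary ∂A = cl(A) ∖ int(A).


int(A) = {ν}, cl(A) = {ν, ρ}, ∂A = {ρ}.

Closed sets in (X, τ) are complements of opens:
  closed(X, τ) = {∅, {μ}, {ν}, {ρ}, {μ, ν}, {μ, ρ}, {ν, ρ}, {μ, ν, ρ}, {μ, ξ, ρ}, {μ, ν, ξ, ρ}}.
int(A) = ⋃ {U ∈ τ : U ⊆ A}. Opens contained in A: ∅, {ν}.
Taking the union of these: int(A) = {ν}.
cl(A) = ⋂ {C closed : A ⊆ C}. Closed sets containing A: {ν, ρ}, {μ, ν, ρ}, {μ, ν, ξ, ρ}.
Intersecting these: cl(A) = {ν, ρ}.
∂A = cl(A) ∖ int(A) = {ν, ρ} ∖ {ν} = {ρ}.


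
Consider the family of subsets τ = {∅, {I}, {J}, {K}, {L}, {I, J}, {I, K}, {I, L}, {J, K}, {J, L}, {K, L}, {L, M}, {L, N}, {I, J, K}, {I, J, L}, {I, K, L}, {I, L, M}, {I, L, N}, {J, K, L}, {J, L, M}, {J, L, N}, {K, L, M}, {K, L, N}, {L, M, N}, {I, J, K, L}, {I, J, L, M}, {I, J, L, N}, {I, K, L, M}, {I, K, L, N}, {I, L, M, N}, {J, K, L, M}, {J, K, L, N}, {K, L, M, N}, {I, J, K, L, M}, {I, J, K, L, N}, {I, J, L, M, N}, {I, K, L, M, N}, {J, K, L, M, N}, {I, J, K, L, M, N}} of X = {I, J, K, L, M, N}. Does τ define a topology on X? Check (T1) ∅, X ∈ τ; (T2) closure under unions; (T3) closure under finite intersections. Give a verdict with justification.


τ is NOT a topology on X.

Axiom (T1): ∅ ∈ τ? Yes; X ∈ τ? Yes.
Axiom (T2/T3): check pairwise unions and intersections of members of τ.
Counterexample for (T2): {J} ∪ {L, M, N} = {J, L, M, N} ∉ τ. Therefore τ is NOT a topology.


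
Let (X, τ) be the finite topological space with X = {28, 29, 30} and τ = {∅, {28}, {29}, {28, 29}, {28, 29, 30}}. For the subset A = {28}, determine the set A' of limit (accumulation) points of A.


A' = {30}

For each x ∈ X, list the open sets U ∈ τ with x ∈ U, then check whether U ∩ (A ∖ {x}) ≠ ∅ for every such U.
  x = 28: open {28} ∋ x has {28} ∩ (A ∖ {28}) = ∅, so x is NOT a limit point.
  x = 29: open {29} ∋ x has {29} ∩ (A ∖ {29}) = ∅, so x is NOT a limit point.
  x = 30: opens ∋ x are {28, 29, 30}; each meets A ∖ {30}, so x IS a limit point.
Collecting: A' = {30}.


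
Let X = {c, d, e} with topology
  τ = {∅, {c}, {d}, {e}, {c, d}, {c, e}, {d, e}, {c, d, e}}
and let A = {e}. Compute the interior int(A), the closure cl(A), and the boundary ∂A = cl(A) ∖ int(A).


int(A) = {e}, cl(A) = {e}, ∂A = ∅.

Closed sets in (X, τ) are complements of opens:
  closed(X, τ) = {∅, {c}, {d}, {e}, {c, d}, {c, e}, {d, e}, {c, d, e}}.
int(A) = ⋃ {U ∈ τ : U ⊆ A}. Opens contained in A: ∅, {e}.
Taking the union of these: int(A) = {e}.
cl(A) = ⋂ {C closed : A ⊆ C}. Closed sets containing A: {e}, {c, e}, {d, e}, {c, d, e}.
Intersecting these: cl(A) = {e}.
∂A = cl(A) ∖ int(A) = {e} ∖ {e} = ∅.


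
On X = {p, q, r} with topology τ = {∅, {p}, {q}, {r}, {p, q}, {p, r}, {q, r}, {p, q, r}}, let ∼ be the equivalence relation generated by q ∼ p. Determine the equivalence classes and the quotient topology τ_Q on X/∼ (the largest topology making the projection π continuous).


X/∼ = {[p=q], [r]}; |τ_Q| = 4.

Equivalence classes: [p=q], [r].
Quotient map π: X → X/∼ sends p ↦ [p=q], q ↦ [p=q], r ↦ [r].
For each subset V ⊆ X/∼, compute π^{-1}(V) ⊆ X and check whether π^{-1}(V) ∈ τ. V is open in τ_Q iff π^{-1}(V) ∈ τ.
  V = {}: π^{-1}(V) = ∅ ∈ τ ✓.
  V = {[p=q]}: π^{-1}(V) = {p, q} ∈ τ ✓.
  V = {[r]}: π^{-1}(V) = {r} ∈ τ ✓.
  V = {[p=q], [r]}: π^{-1}(V) = {p, q, r} ∈ τ ✓.
Open sets in the quotient: τ_Q = {{}, {[p=q]}, {[r]}, {[p=q], [r]}} (4 elements).


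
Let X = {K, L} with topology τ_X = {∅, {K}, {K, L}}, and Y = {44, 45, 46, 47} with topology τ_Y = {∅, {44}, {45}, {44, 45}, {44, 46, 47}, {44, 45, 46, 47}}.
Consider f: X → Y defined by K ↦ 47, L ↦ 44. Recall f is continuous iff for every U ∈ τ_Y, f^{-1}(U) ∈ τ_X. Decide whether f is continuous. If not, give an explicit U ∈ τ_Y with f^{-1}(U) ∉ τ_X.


f is NOT continuous.

Compute f^{-1}(U) for each U ∈ τ_Y:
  U = ∅: f^{-1}(U) = ∅ ∈ τ_X ✓.
  U = {44}: f^{-1}(U) = {L} ∉ τ_X ✗.
  U = {45}: f^{-1}(U) = ∅ ∈ τ_X ✓.
  U = {44, 45}: f^{-1}(U) = {L} ∉ τ_X ✗.
  U = {44, 46, 47}: f^{-1}(U) = {K, L} ∈ τ_X ✓.
  U = {44, 45, 46, 47}: f^{-1}(U) = {K, L} ∈ τ_X ✓.
Found U = {44} with f^{-1}(U) = {L} not in τ_X. Therefore f is NOT continuous.


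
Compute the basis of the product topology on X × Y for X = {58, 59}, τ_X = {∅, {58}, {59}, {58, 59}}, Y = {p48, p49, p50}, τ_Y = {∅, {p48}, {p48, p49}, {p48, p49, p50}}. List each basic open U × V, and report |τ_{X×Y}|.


Basis B = {∅ × ∅, {58} × {p48}, {59} × {p48}, {58} × {p48, p49}, {58, 59} × {p48}, {59} × {p48, p49}, {58} × {p48, p49, p50}, {59} × {p48, p49, p50}, {58, 59} × {p48, p49}, {58, 59} × {p48, p49, p50}}; |τ_{X×Y}| = 16.

Enumerate products U × V with U ∈ τ_X, V ∈ τ_Y (deduplicated):
  ∅ × ∅ = {} (∅)
  {58} × {p48} = {(58,p48)}
  {59} × {p48} = {(59,p48)}
  {58} × {p48, p49} = {(58,p48), (58,p49)}
  {58, 59} × {p48} = {(58,p48), (59,p48)}
  {59} × {p48, p49} = {(59,p48), (59,p49)}
  {58} × {p48, p49, p50} = {(58,p48), (58,p49), (58,p50)}
  {59} × {p48, p49, p50} = {(59,p48), (59,p49), (59,p50)}
  {58, 59} × {p48, p49} = {(58,p48), (58,p49), (59,p48), (59,p49)}
  {58, 59} × {p48, p49, p50} = {(58,p48), (58,p49), (58,p50), (59,p48), (59,p49), (59,p50)}
These 10 distinct sets form the basis B.
Close under arbitrary unions to get τ_{X×Y}; counting gives |τ_{X×Y}| = 16.


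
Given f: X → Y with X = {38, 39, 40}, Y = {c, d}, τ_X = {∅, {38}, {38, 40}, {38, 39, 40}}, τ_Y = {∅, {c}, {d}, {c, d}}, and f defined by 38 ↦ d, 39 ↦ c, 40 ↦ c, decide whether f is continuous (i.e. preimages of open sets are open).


f is NOT continuous.

Compute f^{-1}(U) for each U ∈ τ_Y:
  U = ∅: f^{-1}(U) = ∅ ∈ τ_X ✓.
  U = {c}: f^{-1}(U) = {39, 40} ∉ τ_X ✗.
  U = {d}: f^{-1}(U) = {38} ∈ τ_X ✓.
  U = {c, d}: f^{-1}(U) = {38, 39, 40} ∈ τ_X ✓.
Found U = {c} with f^{-1}(U) = {39, 40} not in τ_X. Therefore f is NOT continuous.


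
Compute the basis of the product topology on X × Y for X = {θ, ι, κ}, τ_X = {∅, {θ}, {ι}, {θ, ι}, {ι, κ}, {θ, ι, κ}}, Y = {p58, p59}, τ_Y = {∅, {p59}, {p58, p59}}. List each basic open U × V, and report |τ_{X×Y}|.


Basis B = {∅ × ∅, {θ} × {p59}, {ι} × {p59}, {θ} × {p58, p59}, {θ, ι} × {p59}, {ι} × {p58, p59}, {ι, κ} × {p59}, {θ, ι, κ} × {p59}, {θ, ι} × {p58, p59}, {ι, κ} × {p58, p59}, {θ, ι, κ} × {p58, p59}}; |τ_{X×Y}| = 18.

Enumerate products U × V with U ∈ τ_X, V ∈ τ_Y (deduplicated):
  ∅ × ∅ = {} (∅)
  {θ} × {p59} = {(θ,p59)}
  {ι} × {p59} = {(ι,p59)}
  {θ} × {p58, p59} = {(θ,p58), (θ,p59)}
  {θ, ι} × {p59} = {(θ,p59), (ι,p59)}
  {ι} × {p58, p59} = {(ι,p58), (ι,p59)}
  {ι, κ} × {p59} = {(ι,p59), (κ,p59)}
  {θ, ι, κ} × {p59} = {(θ,p59), (ι,p59), (κ,p59)}
  {θ, ι} × {p58, p59} = {(θ,p58), (θ,p59), (ι,p58), (ι,p59)}
  {ι, κ} × {p58, p59} = {(ι,p58), (ι,p59), (κ,p58), (κ,p59)}
  {θ, ι, κ} × {p58, p59} = {(θ,p58), (θ,p59), (ι,p58), (ι,p59), (κ,p58), (κ,p59)}
These 11 distinct sets form the basis B.
Close under arbitrary unions to get τ_{X×Y}; counting gives |τ_{X×Y}| = 18.


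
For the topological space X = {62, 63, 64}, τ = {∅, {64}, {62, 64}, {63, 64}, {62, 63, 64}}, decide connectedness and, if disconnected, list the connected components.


(X, τ) is connected.

Find clopen sets (U ∈ τ with X ∖ U ∈ τ):
  U = ∅, X ∖ U = {62, 63, 64} — both open, so U is clopen.
  U = {62, 63, 64}, X ∖ U = ∅ — both open, so U is clopen.
Only trivial clopens (∅ and X) exist, so (X, τ) is connected.
Compute connected components by grouping points that agree on all clopens:
  component: {62, 63, 64}


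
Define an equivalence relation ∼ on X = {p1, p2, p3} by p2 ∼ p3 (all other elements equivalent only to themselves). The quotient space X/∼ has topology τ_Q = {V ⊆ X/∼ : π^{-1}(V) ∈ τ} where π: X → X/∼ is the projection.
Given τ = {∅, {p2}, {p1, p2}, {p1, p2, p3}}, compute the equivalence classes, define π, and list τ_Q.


X/∼ = {[p1], [p2=p3]}; |τ_Q| = 2.

Equivalence classes: [p1], [p2=p3].
Quotient map π: X → X/∼ sends p1 ↦ [p1], p2 ↦ [p2=p3], p3 ↦ [p2=p3].
For each subset V ⊆ X/∼, compute π^{-1}(V) ⊆ X and check whether π^{-1}(V) ∈ τ. V is open in τ_Q iff π^{-1}(V) ∈ τ.
  V = {}: π^{-1}(V) = ∅ ∈ τ ✓.
  V = {[p1]}: π^{-1}(V) = {p1} ∉ τ ✗.
  V = {[p2=p3]}: π^{-1}(V) = {p2, p3} ∉ τ ✗.
  V = {[p1], [p2=p3]}: π^{-1}(V) = {p1, p2, p3} ∈ τ ✓.
Open sets in the quotient: τ_Q = {{}, {[p1], [p2=p3]}} (2 elements).


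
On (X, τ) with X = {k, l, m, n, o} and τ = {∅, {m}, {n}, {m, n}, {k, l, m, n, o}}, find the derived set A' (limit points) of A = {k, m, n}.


A' = {k, l, o}

For each x ∈ X, list the open sets U ∈ τ with x ∈ U, then check whether U ∩ (A ∖ {x}) ≠ ∅ for every such U.
  x = k: opens ∋ x are {k, l, m, n, o}; each meets A ∖ {k}, so x IS a limit point.
  x = l: opens ∋ x are {k, l, m, n, o}; each meets A ∖ {l}, so x IS a limit point.
  x = m: open {m} ∋ x has {m} ∩ (A ∖ {m}) = ∅, so x is NOT a limit point.
  x = n: open {n} ∋ x has {n} ∩ (A ∖ {n}) = ∅, so x is NOT a limit point.
  x = o: opens ∋ x are {k, l, m, n, o}; each meets A ∖ {o}, so x IS a limit point.
Collecting: A' = {k, l, o}.


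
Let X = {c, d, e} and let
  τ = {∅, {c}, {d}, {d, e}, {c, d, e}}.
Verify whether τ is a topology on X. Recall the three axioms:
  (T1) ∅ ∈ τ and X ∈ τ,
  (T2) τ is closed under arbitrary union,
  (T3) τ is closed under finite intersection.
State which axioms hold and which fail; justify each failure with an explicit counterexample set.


τ is NOT a topology on X.

Axiom (T1): ∅ ∈ τ? Yes; X ∈ τ? Yes.
Axiom (T2/T3): check pairwise unions and intersections of members of τ.
Counterexample for (T2): {c} ∪ {d} = {c, d} ∉ τ. Therefore τ is NOT a topology.


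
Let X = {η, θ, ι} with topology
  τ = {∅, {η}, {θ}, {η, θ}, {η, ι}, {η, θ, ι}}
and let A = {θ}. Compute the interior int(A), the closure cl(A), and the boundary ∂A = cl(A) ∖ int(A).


int(A) = {θ}, cl(A) = {θ}, ∂A = ∅.

Closed sets in (X, τ) are complements of opens:
  closed(X, τ) = {∅, {θ}, {ι}, {η, ι}, {θ, ι}, {η, θ, ι}}.
int(A) = ⋃ {U ∈ τ : U ⊆ A}. Opens contained in A: ∅, {θ}.
Taking the union of these: int(A) = {θ}.
cl(A) = ⋂ {C closed : A ⊆ C}. Closed sets containing A: {θ}, {θ, ι}, {η, θ, ι}.
Intersecting these: cl(A) = {θ}.
∂A = cl(A) ∖ int(A) = {θ} ∖ {θ} = ∅.


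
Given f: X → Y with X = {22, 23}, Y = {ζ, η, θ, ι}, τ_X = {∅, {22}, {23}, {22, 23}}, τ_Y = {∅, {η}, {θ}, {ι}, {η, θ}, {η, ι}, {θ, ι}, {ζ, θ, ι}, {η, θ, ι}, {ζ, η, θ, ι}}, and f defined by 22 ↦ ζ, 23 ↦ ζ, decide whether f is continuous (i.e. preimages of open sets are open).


f IS continuous.

Compute f^{-1}(U) for each U ∈ τ_Y:
  U = ∅: f^{-1}(U) = ∅ ∈ τ_X ✓.
  U = {η}: f^{-1}(U) = ∅ ∈ τ_X ✓.
  U = {θ}: f^{-1}(U) = ∅ ∈ τ_X ✓.
  U = {ι}: f^{-1}(U) = ∅ ∈ τ_X ✓.
  U = {η, θ}: f^{-1}(U) = ∅ ∈ τ_X ✓.
  U = {η, ι}: f^{-1}(U) = ∅ ∈ τ_X ✓.
  U = {θ, ι}: f^{-1}(U) = ∅ ∈ τ_X ✓.
  U = {ζ, θ, ι}: f^{-1}(U) = {22, 23} ∈ τ_X ✓.
  U = {η, θ, ι}: f^{-1}(U) = ∅ ∈ τ_X ✓.
  U = {ζ, η, θ, ι}: f^{-1}(U) = {22, 23} ∈ τ_X ✓.
Every preimage lies in τ_X, so f IS continuous.


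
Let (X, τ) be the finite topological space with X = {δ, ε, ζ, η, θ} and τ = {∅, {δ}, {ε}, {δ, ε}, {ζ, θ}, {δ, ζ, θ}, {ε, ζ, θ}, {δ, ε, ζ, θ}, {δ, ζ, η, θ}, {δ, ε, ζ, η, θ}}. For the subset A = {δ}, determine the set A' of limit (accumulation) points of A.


A' = {η}

For each x ∈ X, list the open sets U ∈ τ with x ∈ U, then check whether U ∩ (A ∖ {x}) ≠ ∅ for every such U.
  x = δ: open {δ} ∋ x has {δ} ∩ (A ∖ {δ}) = ∅, so x is NOT a limit point.
  x = ε: open {ε} ∋ x has {ε} ∩ (A ∖ {ε}) = ∅, so x is NOT a limit point.
  x = ζ: open {ζ, θ} ∋ x has {ζ, θ} ∩ (A ∖ {ζ}) = ∅, so x is NOT a limit point.
  x = η: opens ∋ x are {δ, ζ, η, θ}, {δ, ε, ζ, η, θ}; each meets A ∖ {η}, so x IS a limit point.
  x = θ: open {ζ, θ} ∋ x has {ζ, θ} ∩ (A ∖ {θ}) = ∅, so x is NOT a limit point.
Collecting: A' = {η}.


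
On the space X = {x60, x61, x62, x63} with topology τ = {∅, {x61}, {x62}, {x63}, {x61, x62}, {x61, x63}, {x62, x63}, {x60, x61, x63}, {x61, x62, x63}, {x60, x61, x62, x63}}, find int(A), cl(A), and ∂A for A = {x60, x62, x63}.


int(A) = {x62, x63}, cl(A) = {x60, x62, x63}, ∂A = {x60}.

Closed sets in (X, τ) are complements of opens:
  closed(X, τ) = {∅, {x60}, {x62}, {x60, x61}, {x60, x62}, {x60, x63}, {x60, x61, x62}, {x60, x61, x63}, {x60, x62, x63}, {x60, x61, x62, x63}}.
int(A) = ⋃ {U ∈ τ : U ⊆ A}. Opens contained in A: ∅, {x62}, {x63}, {x62, x63}.
Taking the union of these: int(A) = {x62, x63}.
cl(A) = ⋂ {C closed : A ⊆ C}. Closed sets containing A: {x60, x62, x63}, {x60, x61, x62, x63}.
Intersecting these: cl(A) = {x60, x62, x63}.
∂A = cl(A) ∖ int(A) = {x60, x62, x63} ∖ {x62, x63} = {x60}.


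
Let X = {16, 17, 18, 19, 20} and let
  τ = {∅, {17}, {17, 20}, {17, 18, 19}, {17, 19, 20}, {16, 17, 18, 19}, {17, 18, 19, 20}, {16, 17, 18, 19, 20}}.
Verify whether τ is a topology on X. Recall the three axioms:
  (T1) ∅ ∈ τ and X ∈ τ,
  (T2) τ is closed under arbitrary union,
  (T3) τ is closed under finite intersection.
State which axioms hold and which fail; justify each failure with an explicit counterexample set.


τ is NOT a topology on X.

Axiom (T1): ∅ ∈ τ? Yes; X ∈ τ? Yes.
Axiom (T2/T3): check pairwise unions and intersections of members of τ.
Counterexample for (T3): {17, 18, 19} ∩ {17, 19, 20} = {17, 19} ∉ τ. Therefore τ is NOT a topology.


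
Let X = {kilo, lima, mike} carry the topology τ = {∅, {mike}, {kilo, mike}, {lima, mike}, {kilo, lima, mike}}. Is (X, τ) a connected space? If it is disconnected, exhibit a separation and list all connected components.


(X, τ) is connected.

Find clopen sets (U ∈ τ with X ∖ U ∈ τ):
  U = ∅, X ∖ U = {kilo, lima, mike} — both open, so U is clopen.
  U = {kilo, lima, mike}, X ∖ U = ∅ — both open, so U is clopen.
Only trivial clopens (∅ and X) exist, so (X, τ) is connected.
Compute connected components by grouping points that agree on all clopens:
  component: {kilo, lima, mike}


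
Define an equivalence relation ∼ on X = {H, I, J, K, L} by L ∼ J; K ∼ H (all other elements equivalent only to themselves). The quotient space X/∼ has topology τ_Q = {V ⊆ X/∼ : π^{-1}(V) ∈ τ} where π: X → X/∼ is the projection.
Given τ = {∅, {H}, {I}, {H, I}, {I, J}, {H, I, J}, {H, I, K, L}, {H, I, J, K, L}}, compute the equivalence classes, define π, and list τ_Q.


X/∼ = {[H=K], [I], [J=L]}; |τ_Q| = 3.

Equivalence classes: [H=K], [I], [J=L].
Quotient map π: X → X/∼ sends H ↦ [H=K], I ↦ [I], J ↦ [J=L], K ↦ [H=K], L ↦ [J=L].
For each subset V ⊆ X/∼, compute π^{-1}(V) ⊆ X and check whether π^{-1}(V) ∈ τ. V is open in τ_Q iff π^{-1}(V) ∈ τ.
  V = {}: π^{-1}(V) = ∅ ∈ τ ✓.
  V = {[H=K]}: π^{-1}(V) = {H, K} ∉ τ ✗.
  V = {[I]}: π^{-1}(V) = {I} ∈ τ ✓.
  V = {[H=K], [I]}: π^{-1}(V) = {H, I, K} ∉ τ ✗.
  V = {[J=L]}: π^{-1}(V) = {J, L} ∉ τ ✗.
  V = {[H=K], [J=L]}: π^{-1}(V) = {H, J, K, L} ∉ τ ✗.
  V = {[I], [J=L]}: π^{-1}(V) = {I, J, L} ∉ τ ✗.
  V = {[H=K], [I], [J=L]}: π^{-1}(V) = {H, I, J, K, L} ∈ τ ✓.
Open sets in the quotient: τ_Q = {{}, {[I]}, {[H=K], [I], [J=L]}} (3 elements).


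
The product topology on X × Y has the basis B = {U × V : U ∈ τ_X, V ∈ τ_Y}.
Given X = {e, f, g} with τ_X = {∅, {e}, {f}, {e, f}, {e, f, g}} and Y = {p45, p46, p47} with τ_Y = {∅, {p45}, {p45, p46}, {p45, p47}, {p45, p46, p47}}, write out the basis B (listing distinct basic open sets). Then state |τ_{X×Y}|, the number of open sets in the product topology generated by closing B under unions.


Basis B = {∅ × ∅, {e} × {p45}, {f} × {p45}, {e} × {p45, p46}, {e} × {p45, p47}, {e, f} × {p45}, {f} × {p45, p46}, {f} × {p45, p47}, {e} × {p45, p46, p47}, {e, f, g} × {p45}, {f} × {p45, p46, p47}, {e, f} × {p45, p46}, {e, f} × {p45, p47}, {e, f} × {p45, p46, p47}, {e, f, g} × {p45, p46}, {e, f, g} × {p45, p47}, {e, f, g} × {p45, p46, p47}}; |τ_{X×Y}| = 50.

Enumerate products U × V with U ∈ τ_X, V ∈ τ_Y (deduplicated):
  ∅ × ∅ = {} (∅)
  {e} × {p45} = {(e,p45)}
  {f} × {p45} = {(f,p45)}
  {e} × {p45, p46} = {(e,p45), (e,p46)}
  {e} × {p45, p47} = {(e,p45), (e,p47)}
  {e, f} × {p45} = {(e,p45), (f,p45)}
  {f} × {p45, p46} = {(f,p45), (f,p46)}
  {f} × {p45, p47} = {(f,p45), (f,p47)}
  {e} × {p45, p46, p47} = {(e,p45), (e,p46), (e,p47)}
  {e, f, g} × {p45} = {(e,p45), (f,p45), (g,p45)}
  {f} × {p45, p46, p47} = {(f,p45), (f,p46), (f,p47)}
  {e, f} × {p45, p46} = {(e,p45), (e,p46), (f,p45), (f,p46)}
  {e, f} × {p45, p47} = {(e,p45), (e,p47), (f,p45), (f,p47)}
  {e, f} × {p45, p46, p47} = {(e,p45), (e,p46), (e,p47), (f,p45), (f,p46), (f,p47)}
  {e, f, g} × {p45, p46} = {(e,p45), (e,p46), (f,p45), (f,p46), (g,p45), (g,p46)}
  {e, f, g} × {p45, p47} = {(e,p45), (e,p47), (f,p45), (f,p47), (g,p45), (g,p47)}
  {e, f, g} × {p45, p46, p47} = {(e,p45), (e,p46), (e,p47), (f,p45), (f,p46), (f,p47), (g,p45), (g,p46), (g,p47)}
These 17 distinct sets form the basis B.
Close under arbitrary unions to get τ_{X×Y}; counting gives |τ_{X×Y}| = 50.


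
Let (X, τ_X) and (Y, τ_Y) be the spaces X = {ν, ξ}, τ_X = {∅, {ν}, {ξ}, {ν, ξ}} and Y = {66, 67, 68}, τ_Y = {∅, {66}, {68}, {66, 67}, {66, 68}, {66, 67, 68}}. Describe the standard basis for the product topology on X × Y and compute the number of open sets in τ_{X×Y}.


Basis B = {∅ × ∅, {ν} × {66}, {ν} × {68}, {ξ} × {66}, {ξ} × {68}, {ν} × {66, 67}, {ν} × {66, 68}, {ν, ξ} × {66}, {ν, ξ} × {68}, {ξ} × {66, 67}, {ξ} × {66, 68}, {ν} × {66, 67, 68}, {ξ} × {66, 67, 68}, {ν, ξ} × {66, 67}, {ν, ξ} × {66, 68}, {ν, ξ} × {66, 67, 68}}; |τ_{X×Y}| = 36.

Enumerate products U × V with U ∈ τ_X, V ∈ τ_Y (deduplicated):
  ∅ × ∅ = {} (∅)
  {ν} × {66} = {(ν,66)}
  {ν} × {68} = {(ν,68)}
  {ξ} × {66} = {(ξ,66)}
  {ξ} × {68} = {(ξ,68)}
  {ν} × {66, 67} = {(ν,66), (ν,67)}
  {ν} × {66, 68} = {(ν,66), (ν,68)}
  {ν, ξ} × {66} = {(ν,66), (ξ,66)}
  {ν, ξ} × {68} = {(ν,68), (ξ,68)}
  {ξ} × {66, 67} = {(ξ,66), (ξ,67)}
  {ξ} × {66, 68} = {(ξ,66), (ξ,68)}
  {ν} × {66, 67, 68} = {(ν,66), (ν,67), (ν,68)}
  {ξ} × {66, 67, 68} = {(ξ,66), (ξ,67), (ξ,68)}
  {ν, ξ} × {66, 67} = {(ν,66), (ν,67), (ξ,66), (ξ,67)}
  {ν, ξ} × {66, 68} = {(ν,66), (ν,68), (ξ,66), (ξ,68)}
  {ν, ξ} × {66, 67, 68} = {(ν,66), (ν,67), (ν,68), (ξ,66), (ξ,67), (ξ,68)}
These 16 distinct sets form the basis B.
Close under arbitrary unions to get τ_{X×Y}; counting gives |τ_{X×Y}| = 36.


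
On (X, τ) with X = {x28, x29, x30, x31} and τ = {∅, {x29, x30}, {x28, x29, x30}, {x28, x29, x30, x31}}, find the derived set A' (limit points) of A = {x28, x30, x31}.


A' = {x28, x29, x31}

For each x ∈ X, list the open sets U ∈ τ with x ∈ U, then check whether U ∩ (A ∖ {x}) ≠ ∅ for every such U.
  x = x28: opens ∋ x are {x28, x29, x30}, {x28, x29, x30, x31}; each meets A ∖ {x28}, so x IS a limit point.
  x = x29: opens ∋ x are {x29, x30}, {x28, x29, x30}, {x28, x29, x30, x31}; each meets A ∖ {x29}, so x IS a limit point.
  x = x30: open {x29, x30} ∋ x has {x29, x30} ∩ (A ∖ {x30}) = ∅, so x is NOT a limit point.
  x = x31: opens ∋ x are {x28, x29, x30, x31}; each meets A ∖ {x31}, so x IS a limit point.
Collecting: A' = {x28, x29, x31}.


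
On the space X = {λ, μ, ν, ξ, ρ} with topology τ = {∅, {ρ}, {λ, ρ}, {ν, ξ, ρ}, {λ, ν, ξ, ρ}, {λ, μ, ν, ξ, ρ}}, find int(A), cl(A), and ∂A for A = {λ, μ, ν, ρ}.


int(A) = {λ, ρ}, cl(A) = {λ, μ, ν, ξ, ρ}, ∂A = {μ, ν, ξ}.

Closed sets in (X, τ) are complements of opens:
  closed(X, τ) = {∅, {μ}, {λ, μ}, {μ, ν, ξ}, {λ, μ, ν, ξ}, {λ, μ, ν, ξ, ρ}}.
int(A) = ⋃ {U ∈ τ : U ⊆ A}. Opens contained in A: ∅, {ρ}, {λ, ρ}.
Taking the union of these: int(A) = {λ, ρ}.
cl(A) = ⋂ {C closed : A ⊆ C}. Closed sets containing A: {λ, μ, ν, ξ, ρ}.
Intersecting these: cl(A) = {λ, μ, ν, ξ, ρ}.
∂A = cl(A) ∖ int(A) = {λ, μ, ν, ξ, ρ} ∖ {λ, ρ} = {μ, ν, ξ}.


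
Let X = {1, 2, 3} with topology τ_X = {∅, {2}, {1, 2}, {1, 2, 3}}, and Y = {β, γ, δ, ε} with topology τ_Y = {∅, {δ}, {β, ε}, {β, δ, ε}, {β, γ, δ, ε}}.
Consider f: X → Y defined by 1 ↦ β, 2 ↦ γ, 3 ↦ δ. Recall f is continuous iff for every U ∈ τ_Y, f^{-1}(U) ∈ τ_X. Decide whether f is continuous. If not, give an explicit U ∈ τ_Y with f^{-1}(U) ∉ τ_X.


f is NOT continuous.

Compute f^{-1}(U) for each U ∈ τ_Y:
  U = ∅: f^{-1}(U) = ∅ ∈ τ_X ✓.
  U = {δ}: f^{-1}(U) = {3} ∉ τ_X ✗.
  U = {β, ε}: f^{-1}(U) = {1} ∉ τ_X ✗.
  U = {β, δ, ε}: f^{-1}(U) = {1, 3} ∉ τ_X ✗.
  U = {β, γ, δ, ε}: f^{-1}(U) = {1, 2, 3} ∈ τ_X ✓.
Found U = {δ} with f^{-1}(U) = {3} not in τ_X. Therefore f is NOT continuous.


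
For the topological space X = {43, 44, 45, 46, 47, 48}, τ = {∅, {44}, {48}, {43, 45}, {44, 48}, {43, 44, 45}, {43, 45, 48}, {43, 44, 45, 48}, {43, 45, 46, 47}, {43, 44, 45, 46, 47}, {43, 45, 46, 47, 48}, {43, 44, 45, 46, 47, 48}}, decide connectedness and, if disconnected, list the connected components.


(X, τ) is disconnected; components = [{44}, {48}, {43, 45, 46, 47}].

Find clopen sets (U ∈ τ with X ∖ U ∈ τ):
  U = ∅, X ∖ U = {43, 44, 45, 46, 47, 48} — both open, so U is clopen.
  U = {44}, X ∖ U = {43, 45, 46, 47, 48} — both open, so U is clopen.
  U = {48}, X ∖ U = {43, 44, 45, 46, 47} — both open, so U is clopen.
  U = {44, 48}, X ∖ U = {43, 45, 46, 47} — both open, so U is clopen.
  U = {43, 45, 46, 47}, X ∖ U = {44, 48} — both open, so U is clopen.
  U = {43, 44, 45, 46, 47}, X ∖ U = {48} — both open, so U is clopen.
  U = {43, 45, 46, 47, 48}, X ∖ U = {44} — both open, so U is clopen.
  U = {43, 44, 45, 46, 47, 48}, X ∖ U = ∅ — both open, so U is clopen.
Nontrivial clopen(s) exist: e.g. {48}. So (X, τ) is disconnected.
Compute connected components by grouping points that agree on all clopens:
  component: {44}
  component: {48}
  component: {43, 45, 46, 47}


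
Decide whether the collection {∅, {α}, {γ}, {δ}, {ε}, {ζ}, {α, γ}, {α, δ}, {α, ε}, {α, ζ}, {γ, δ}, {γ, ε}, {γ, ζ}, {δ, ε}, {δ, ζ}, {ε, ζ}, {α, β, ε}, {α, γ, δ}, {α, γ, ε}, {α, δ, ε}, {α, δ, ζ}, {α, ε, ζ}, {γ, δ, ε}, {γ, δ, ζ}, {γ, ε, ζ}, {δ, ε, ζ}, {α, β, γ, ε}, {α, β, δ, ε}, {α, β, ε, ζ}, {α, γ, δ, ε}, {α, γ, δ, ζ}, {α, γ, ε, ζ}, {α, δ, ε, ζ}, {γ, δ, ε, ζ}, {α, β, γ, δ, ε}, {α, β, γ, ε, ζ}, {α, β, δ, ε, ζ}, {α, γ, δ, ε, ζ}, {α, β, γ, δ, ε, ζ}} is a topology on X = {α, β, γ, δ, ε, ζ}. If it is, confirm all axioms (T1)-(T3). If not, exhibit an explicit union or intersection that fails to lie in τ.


τ is NOT a topology on X.

Axiom (T1): ∅ ∈ τ? Yes; X ∈ τ? Yes.
Axiom (T2/T3): check pairwise unions and intersections of members of τ.
Counterexample for (T2): {α} ∪ {γ, ζ} = {α, γ, ζ} ∉ τ. Therefore τ is NOT a topology.


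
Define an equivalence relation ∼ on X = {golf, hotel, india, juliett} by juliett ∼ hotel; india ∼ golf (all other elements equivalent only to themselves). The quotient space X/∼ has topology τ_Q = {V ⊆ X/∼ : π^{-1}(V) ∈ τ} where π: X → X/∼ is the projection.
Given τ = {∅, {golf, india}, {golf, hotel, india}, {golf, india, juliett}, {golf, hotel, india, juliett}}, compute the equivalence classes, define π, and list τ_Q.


X/∼ = {[golf=india], [hotel=juliett]}; |τ_Q| = 3.

Equivalence classes: [golf=india], [hotel=juliett].
Quotient map π: X → X/∼ sends golf ↦ [golf=india], hotel ↦ [hotel=juliett], india ↦ [golf=india], juliett ↦ [hotel=juliett].
For each subset V ⊆ X/∼, compute π^{-1}(V) ⊆ X and check whether π^{-1}(V) ∈ τ. V is open in τ_Q iff π^{-1}(V) ∈ τ.
  V = {}: π^{-1}(V) = ∅ ∈ τ ✓.
  V = {[golf=india]}: π^{-1}(V) = {golf, india} ∈ τ ✓.
  V = {[hotel=juliett]}: π^{-1}(V) = {hotel, juliett} ∉ τ ✗.
  V = {[golf=india], [hotel=juliett]}: π^{-1}(V) = {golf, hotel, india, juliett} ∈ τ ✓.
Open sets in the quotient: τ_Q = {{}, {[golf=india]}, {[golf=india], [hotel=juliett]}} (3 elements).


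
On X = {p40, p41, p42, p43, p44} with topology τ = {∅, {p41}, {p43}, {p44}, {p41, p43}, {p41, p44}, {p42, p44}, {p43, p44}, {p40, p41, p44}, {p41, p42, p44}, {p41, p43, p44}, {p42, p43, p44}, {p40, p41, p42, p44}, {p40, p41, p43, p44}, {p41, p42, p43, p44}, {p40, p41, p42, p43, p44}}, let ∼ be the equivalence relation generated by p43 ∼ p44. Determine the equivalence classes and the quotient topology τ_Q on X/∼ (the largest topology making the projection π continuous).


X/∼ = {[p40], [p41], [p42], [p43=p44]}; |τ_Q| = 8.

Equivalence classes: [p40], [p41], [p42], [p43=p44].
Quotient map π: X → X/∼ sends p40 ↦ [p40], p41 ↦ [p41], p42 ↦ [p42], p43 ↦ [p43=p44], p44 ↦ [p43=p44].
For each subset V ⊆ X/∼, compute π^{-1}(V) ⊆ X and check whether π^{-1}(V) ∈ τ. V is open in τ_Q iff π^{-1}(V) ∈ τ.
  V = {}: π^{-1}(V) = ∅ ∈ τ ✓.
  V = {[p40]}: π^{-1}(V) = {p40} ∉ τ ✗.
  V = {[p41]}: π^{-1}(V) = {p41} ∈ τ ✓.
  V = {[p40], [p41]}: π^{-1}(V) = {p40, p41} ∉ τ ✗.
  V = {[p42]}: π^{-1}(V) = {p42} ∉ τ ✗.
  V = {[p40], [p42]}: π^{-1}(V) = {p40, p42} ∉ τ ✗.
  V = {[p41], [p42]}: π^{-1}(V) = {p41, p42} ∉ τ ✗.
  V = {[p40], [p41], [p42]}: π^{-1}(V) = {p40, p41, p42} ∉ τ ✗.
  V = {[p43=p44]}: π^{-1}(V) = {p43, p44} ∈ τ ✓.
  V = {[p40], [p43=p44]}: π^{-1}(V) = {p40, p43, p44} ∉ τ ✗.
  V = {[p41], [p43=p44]}: π^{-1}(V) = {p41, p43, p44} ∈ τ ✓.
  V = {[p40], [p41], [p43=p44]}: π^{-1}(V) = {p40, p41, p43, p44} ∈ τ ✓.
  V = {[p42], [p43=p44]}: π^{-1}(V) = {p42, p43, p44} ∈ τ ✓.
  V = {[p40], [p42], [p43=p44]}: π^{-1}(V) = {p40, p42, p43, p44} ∉ τ ✗.
  V = {[p41], [p42], [p43=p44]}: π^{-1}(V) = {p41, p42, p43, p44} ∈ τ ✓.
  V = {[p40], [p41], [p42], [p43=p44]}: π^{-1}(V) = {p40, p41, p42, p43, p44} ∈ τ ✓.
Open sets in the quotient: τ_Q = {{}, {[p41]}, {[p43=p44]}, {[p41], [p43=p44]}, {[p40], [p41], [p43=p44]}, {[p42], [p43=p44]}, {[p41], [p42], [p43=p44]}, {[p40], [p41], [p42], [p43=p44]}} (8 elements).


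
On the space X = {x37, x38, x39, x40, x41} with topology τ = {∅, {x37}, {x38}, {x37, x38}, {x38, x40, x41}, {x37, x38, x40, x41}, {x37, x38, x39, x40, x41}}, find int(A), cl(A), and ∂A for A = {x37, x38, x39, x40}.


int(A) = {x37, x38}, cl(A) = {x37, x38, x39, x40, x41}, ∂A = {x39, x40, x41}.

Closed sets in (X, τ) are complements of opens:
  closed(X, τ) = {∅, {x39}, {x37, x39}, {x39, x40, x41}, {x37, x39, x40, x41}, {x38, x39, x40, x41}, {x37, x38, x39, x40, x41}}.
int(A) = ⋃ {U ∈ τ : U ⊆ A}. Opens contained in A: ∅, {x37}, {x38}, {x37, x38}.
Taking the union of these: int(A) = {x37, x38}.
cl(A) = ⋂ {C closed : A ⊆ C}. Closed sets containing A: {x37, x38, x39, x40, x41}.
Intersecting these: cl(A) = {x37, x38, x39, x40, x41}.
∂A = cl(A) ∖ int(A) = {x37, x38, x39, x40, x41} ∖ {x37, x38} = {x39, x40, x41}.
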